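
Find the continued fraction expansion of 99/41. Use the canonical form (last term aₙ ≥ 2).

99 = 2×41 + 17
41 = 2×17 + 7
17 = 2×7 + 3
7 = 2×3 + 1
3 = 3×1 + 0  (stop)
So 99/41 = [2; 2, 2, 2, 3].

[2; 2, 2, 2, 3]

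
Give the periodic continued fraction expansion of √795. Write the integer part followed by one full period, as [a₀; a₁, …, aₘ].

a₀ = ⌊√795⌋ = 28.
With m₀=0, d₀=1 and mₖ₊₁ = dₖaₖ − mₖ, dₖ₊₁ = (n − mₖ₊₁²)/dₖ, aₖ₊₁ = ⌊(a₀+mₖ₊₁)/dₖ₊₁⌋:
  k=1: m=28, d=11, a=5
  k=2: m=27, d=6, a=9
  k=3: m=27, d=11, a=5
  k=4: m=28, d=1, a=56
d=1 and a=2a₀=56 at k=4, so the next step gives (m, d) = (28, 11) again — its k=1 value — and the period has length 4.

[28; 5, 9, 5, 56]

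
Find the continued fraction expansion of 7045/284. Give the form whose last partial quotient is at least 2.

[24; 1, 4, 6, 9]

7045 = 24×284 + 229
284 = 1×229 + 55
229 = 4×55 + 9
55 = 6×9 + 1
9 = 9×1 + 0  (stop)
So 7045/284 = [24; 1, 4, 6, 9].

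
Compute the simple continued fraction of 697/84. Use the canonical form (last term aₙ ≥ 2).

[8; 3, 2, 1, 3, 2]

697 = 8·84 + 25
84 = 3·25 + 9
25 = 2·9 + 7
9 = 1·7 + 2
7 = 3·2 + 1
2 = 2·1 + 0  (stop)
So 697/84 = [8; 3, 2, 1, 3, 2].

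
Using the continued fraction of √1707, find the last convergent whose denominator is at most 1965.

32309/782

√1707 = [41; 3, 6, 41, 6, 3, 82, …] (period length 6).
Convergents:
  p_0/q_0 = 41/1
  p_1/q_1 = 124/3
  p_2/q_2 = 785/19
  p_3/q_3 = 32309/782
  p_4/q_4 = 194639/4711
q_3 = 782 ≤ 1965 < 4711 = q_4, so the answer is 32309/782.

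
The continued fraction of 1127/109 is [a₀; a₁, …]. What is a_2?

1127 = 10·109 + 37   →  a_0 = 10
109 = 2·37 + 35   →  a_1 = 2
37 = 1·35 + 2   →  a_2 = 1

1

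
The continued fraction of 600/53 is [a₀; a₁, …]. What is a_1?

3

600 = 11·53 + 17   →  a_0 = 11
53 = 3·17 + 2   →  a_1 = 3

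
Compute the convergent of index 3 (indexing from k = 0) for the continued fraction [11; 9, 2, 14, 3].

Using pₖ = aₖpₖ₋₁ + pₖ₋₂, qₖ = aₖqₖ₋₁ + qₖ₋₂ (with p₋₁=1, p₋₂=0, q₋₁=0, q₋₂=1):
  k=0: a=11, p=11, q=1
  k=1: a=9, p=100, q=9
  k=2: a=2, p=211, q=19
  k=3: a=14, p=3054, q=275

3054/275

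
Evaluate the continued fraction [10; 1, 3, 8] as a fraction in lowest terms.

355/33

Fold from the inside: start with 8/1.
  3 + 1/8 = 25/8
  1 + 8/25 = 33/25
  10 + 25/33 = 355/33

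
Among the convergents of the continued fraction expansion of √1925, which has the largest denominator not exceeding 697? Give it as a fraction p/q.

30493/695

√1925 = [43; 1, 6, 1, 86, …] (period length 4).
Convergents:
  p_0/q_0 = 43/1
  p_1/q_1 = 44/1
  p_2/q_2 = 307/7
  p_3/q_3 = 351/8
  p_4/q_4 = 30493/695
  p_5/q_5 = 30844/703
q_4 = 695 ≤ 697 < 703 = q_5, so the answer is 30493/695.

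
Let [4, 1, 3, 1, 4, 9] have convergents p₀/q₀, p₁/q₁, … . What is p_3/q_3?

24/5

Using pₖ = aₖpₖ₋₁ + pₖ₋₂, qₖ = aₖqₖ₋₁ + qₖ₋₂ (with p₋₁=1, p₋₂=0, q₋₁=0, q₋₂=1):
  k=0: a=4, p=4, q=1
  k=1: a=1, p=5, q=1
  k=2: a=3, p=19, q=4
  k=3: a=1, p=24, q=5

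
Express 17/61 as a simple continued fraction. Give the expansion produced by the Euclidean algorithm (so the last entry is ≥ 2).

17 = 0×61 + 17
61 = 3×17 + 10
17 = 1×10 + 7
10 = 1×7 + 3
7 = 2×3 + 1
3 = 3×1 + 0  (stop)
So 17/61 = [0; 3, 1, 1, 2, 3].

[0; 3, 1, 1, 2, 3]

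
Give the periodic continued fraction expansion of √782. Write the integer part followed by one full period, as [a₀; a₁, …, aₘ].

a₀ = ⌊√782⌋ = 27.
With m₀=0, d₀=1 and mₖ₊₁ = dₖaₖ − mₖ, dₖ₊₁ = (n − mₖ₊₁²)/dₖ, aₖ₊₁ = ⌊(a₀+mₖ₊₁)/dₖ₊₁⌋:
  k=1: m=27, d=53, a=1
  k=2: m=26, d=2, a=26
  k=3: m=26, d=53, a=1
  k=4: m=27, d=1, a=54
d=1 and a=2a₀=54 at k=4, so the next step gives (m, d) = (27, 53) again — its k=1 value — and the period has length 4.

[27; 1, 26, 1, 54]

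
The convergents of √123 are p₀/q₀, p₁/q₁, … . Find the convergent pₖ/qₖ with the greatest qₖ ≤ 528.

√123 = [11; 11, 22, …] (period length 2).
Convergents:
  p_0/q_0 = 11/1
  p_1/q_1 = 122/11
  p_2/q_2 = 2695/243
  p_3/q_3 = 29767/2684
q_2 = 243 ≤ 528 < 2684 = q_3, so the answer is 2695/243.

2695/243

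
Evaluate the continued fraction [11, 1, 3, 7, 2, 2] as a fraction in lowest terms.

Using pₖ = aₖpₖ₋₁ + pₖ₋₂ and qₖ = aₖqₖ₋₁ + qₖ₋₂:
  k=0: a=11, p=11, q=1
  k=1: a=1, p=12, q=1
  k=2: a=3, p=47, q=4
  k=3: a=7, p=341, q=29
  k=4: a=2, p=729, q=62
  k=5: a=2, p=1799, q=153

1799/153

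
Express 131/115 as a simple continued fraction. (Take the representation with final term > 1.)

[1; 7, 5, 3]

131 = 1×115 + 16
115 = 7×16 + 3
16 = 5×3 + 1
3 = 3×1 + 0  (stop)
So 131/115 = [1; 7, 5, 3].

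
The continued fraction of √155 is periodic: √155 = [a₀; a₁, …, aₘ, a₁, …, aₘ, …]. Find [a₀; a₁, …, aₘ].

[12; 2, 4, 2, 24]

a₀ = ⌊√155⌋ = 12.
With m₀=0, d₀=1 and mₖ₊₁ = dₖaₖ − mₖ, dₖ₊₁ = (n − mₖ₊₁²)/dₖ, aₖ₊₁ = ⌊(a₀+mₖ₊₁)/dₖ₊₁⌋:
  k=1: m=12, d=11, a=2
  k=2: m=10, d=5, a=4
  k=3: m=10, d=11, a=2
  k=4: m=12, d=1, a=24
d=1 and a=2a₀=24 at k=4, so the next step gives (m, d) = (12, 11) again — its k=1 value — and the period has length 4.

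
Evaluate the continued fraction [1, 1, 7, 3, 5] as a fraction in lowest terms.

250/133

Using pₖ = aₖpₖ₋₁ + pₖ₋₂ and qₖ = aₖqₖ₋₁ + qₖ₋₂:
  k=0: a=1, p=1, q=1
  k=1: a=1, p=2, q=1
  k=2: a=7, p=15, q=8
  k=3: a=3, p=47, q=25
  k=4: a=5, p=250, q=133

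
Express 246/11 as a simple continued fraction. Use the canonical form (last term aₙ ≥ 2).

246 = 22·11 + 4
11 = 2·4 + 3
4 = 1·3 + 1
3 = 3·1 + 0  (stop)
So 246/11 = [22; 2, 1, 3].

[22; 2, 1, 3]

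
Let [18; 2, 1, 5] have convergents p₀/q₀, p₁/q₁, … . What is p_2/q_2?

Using pₖ = aₖpₖ₋₁ + pₖ₋₂, qₖ = aₖqₖ₋₁ + qₖ₋₂ (with p₋₁=1, p₋₂=0, q₋₁=0, q₋₂=1):
  k=0: a=18, p=18, q=1
  k=1: a=2, p=37, q=2
  k=2: a=1, p=55, q=3

55/3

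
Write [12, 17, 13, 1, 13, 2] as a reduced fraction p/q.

83168/6897

Using pₖ = aₖpₖ₋₁ + pₖ₋₂ and qₖ = aₖqₖ₋₁ + qₖ₋₂:
  k=0: a=12, p=12, q=1
  k=1: a=17, p=205, q=17
  k=2: a=13, p=2677, q=222
  k=3: a=1, p=2882, q=239
  k=4: a=13, p=40143, q=3329
  k=5: a=2, p=83168, q=6897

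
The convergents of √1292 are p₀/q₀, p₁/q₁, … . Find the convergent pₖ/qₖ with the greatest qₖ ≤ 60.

647/18

√1292 = [35; 1, 16, 1, 70, …] (period length 4).
Convergents:
  p_0/q_0 = 35/1
  p_1/q_1 = 36/1
  p_2/q_2 = 611/17
  p_3/q_3 = 647/18
  p_4/q_4 = 45901/1277
q_3 = 18 ≤ 60 < 1277 = q_4, so the answer is 647/18.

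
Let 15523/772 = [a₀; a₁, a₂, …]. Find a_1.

15523 = 20·772 + 83   →  a_0 = 20
772 = 9·83 + 25   →  a_1 = 9

9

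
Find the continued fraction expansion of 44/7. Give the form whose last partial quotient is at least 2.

44 = 6×7 + 2
7 = 3×2 + 1
2 = 2×1 + 0  (stop)
So 44/7 = [6; 3, 2].

[6; 3, 2]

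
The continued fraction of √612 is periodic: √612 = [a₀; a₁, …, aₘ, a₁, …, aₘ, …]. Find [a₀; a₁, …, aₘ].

a₀ = ⌊√612⌋ = 24.
With m₀=0, d₀=1 and mₖ₊₁ = dₖaₖ − mₖ, dₖ₊₁ = (n − mₖ₊₁²)/dₖ, aₖ₊₁ = ⌊(a₀+mₖ₊₁)/dₖ₊₁⌋:
  k=1: m=24, d=36, a=1
  k=2: m=12, d=13, a=2
  k=3: m=14, d=32, a=1
  k=4: m=18, d=9, a=4
  k=5: m=18, d=32, a=1
  k=6: m=14, d=13, a=2
  k=7: m=12, d=36, a=1
  k=8: m=24, d=1, a=48
d=1 and a=2a₀=48 at k=8, so the next step gives (m, d) = (24, 36) again — its k=1 value — and the period has length 8.

[24; 1, 2, 1, 4, 1, 2, 1, 48]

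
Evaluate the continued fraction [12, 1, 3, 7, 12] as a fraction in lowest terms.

Using pₖ = aₖpₖ₋₁ + pₖ₋₂ and qₖ = aₖqₖ₋₁ + qₖ₋₂:
  k=0: a=12, p=12, q=1
  k=1: a=1, p=13, q=1
  k=2: a=3, p=51, q=4
  k=3: a=7, p=370, q=29
  k=4: a=12, p=4491, q=352

4491/352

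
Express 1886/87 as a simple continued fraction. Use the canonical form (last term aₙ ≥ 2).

[21; 1, 2, 9, 3]

1886 = 21×87 + 59
87 = 1×59 + 28
59 = 2×28 + 3
28 = 9×3 + 1
3 = 3×1 + 0  (stop)
So 1886/87 = [21; 1, 2, 9, 3].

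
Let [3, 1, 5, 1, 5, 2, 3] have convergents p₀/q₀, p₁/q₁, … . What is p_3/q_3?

Using pₖ = aₖpₖ₋₁ + pₖ₋₂, qₖ = aₖqₖ₋₁ + qₖ₋₂ (with p₋₁=1, p₋₂=0, q₋₁=0, q₋₂=1):
  k=0: a=3, p=3, q=1
  k=1: a=1, p=4, q=1
  k=2: a=5, p=23, q=6
  k=3: a=1, p=27, q=7

27/7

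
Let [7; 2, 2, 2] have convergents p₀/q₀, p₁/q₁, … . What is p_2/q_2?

37/5

Using pₖ = aₖpₖ₋₁ + pₖ₋₂, qₖ = aₖqₖ₋₁ + qₖ₋₂ (with p₋₁=1, p₋₂=0, q₋₁=0, q₋₂=1):
  k=0: a=7, p=7, q=1
  k=1: a=2, p=15, q=2
  k=2: a=2, p=37, q=5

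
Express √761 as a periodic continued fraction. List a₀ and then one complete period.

a₀ = ⌊√761⌋ = 27.
With m₀=0, d₀=1 and mₖ₊₁ = dₖaₖ − mₖ, dₖ₊₁ = (n − mₖ₊₁²)/dₖ, aₖ₊₁ = ⌊(a₀+mₖ₊₁)/dₖ₊₁⌋:
  k=1: m=27, d=32, a=1
  k=2: m=5, d=23, a=1
  k=3: m=18, d=19, a=2
  k=4: m=20, d=19, a=2
  k=5: m=18, d=23, a=1
  k=6: m=5, d=32, a=1
  k=7: m=27, d=1, a=54
d=1 and a=2a₀=54 at k=7, so the next step gives (m, d) = (27, 32) again — its k=1 value — and the period has length 7.

[27; 1, 1, 2, 2, 1, 1, 54]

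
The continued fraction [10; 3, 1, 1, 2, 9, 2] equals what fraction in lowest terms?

Fold from the inside: start with 2/1.
  9 + 1/2 = 19/2
  2 + 2/19 = 40/19
  1 + 19/40 = 59/40
  1 + 40/59 = 99/59
  3 + 59/99 = 356/99
  10 + 99/356 = 3659/356

3659/356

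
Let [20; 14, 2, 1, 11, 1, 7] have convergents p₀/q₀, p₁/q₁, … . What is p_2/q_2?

582/29

Using pₖ = aₖpₖ₋₁ + pₖ₋₂, qₖ = aₖqₖ₋₁ + qₖ₋₂ (with p₋₁=1, p₋₂=0, q₋₁=0, q₋₂=1):
  k=0: a=20, p=20, q=1
  k=1: a=14, p=281, q=14
  k=2: a=2, p=582, q=29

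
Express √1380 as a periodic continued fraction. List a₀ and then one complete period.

[37; 6, 1, 2, 1, 6, 74]

a₀ = ⌊√1380⌋ = 37.
With m₀=0, d₀=1 and mₖ₊₁ = dₖaₖ − mₖ, dₖ₊₁ = (n − mₖ₊₁²)/dₖ, aₖ₊₁ = ⌊(a₀+mₖ₊₁)/dₖ₊₁⌋:
  k=1: m=37, d=11, a=6
  k=2: m=29, d=49, a=1
  k=3: m=20, d=20, a=2
  k=4: m=20, d=49, a=1
  k=5: m=29, d=11, a=6
  k=6: m=37, d=1, a=74
d=1 and a=2a₀=74 at k=6, so the next step gives (m, d) = (37, 11) again — its k=1 value — and the period has length 6.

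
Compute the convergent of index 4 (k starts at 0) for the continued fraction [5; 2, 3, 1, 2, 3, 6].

136/25

Using pₖ = aₖpₖ₋₁ + pₖ₋₂, qₖ = aₖqₖ₋₁ + qₖ₋₂ (with p₋₁=1, p₋₂=0, q₋₁=0, q₋₂=1):
  k=0: a=5, p=5, q=1
  k=1: a=2, p=11, q=2
  k=2: a=3, p=38, q=7
  k=3: a=1, p=49, q=9
  k=4: a=2, p=136, q=25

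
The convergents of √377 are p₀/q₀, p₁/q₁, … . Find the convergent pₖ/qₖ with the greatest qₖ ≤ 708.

√377 = [19; 2, 2, 2, 38, …] (period length 4).
Convergents:
  p_0/q_0 = 19/1
  p_1/q_1 = 39/2
  p_2/q_2 = 97/5
  p_3/q_3 = 233/12
  p_4/q_4 = 8951/461
  p_5/q_5 = 18135/934
q_4 = 461 ≤ 708 < 934 = q_5, so the answer is 8951/461.

8951/461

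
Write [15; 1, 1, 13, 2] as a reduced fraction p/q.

Using pₖ = aₖpₖ₋₁ + pₖ₋₂ and qₖ = aₖqₖ₋₁ + qₖ₋₂:
  k=0: a=15, p=15, q=1
  k=1: a=1, p=16, q=1
  k=2: a=1, p=31, q=2
  k=3: a=13, p=419, q=27
  k=4: a=2, p=869, q=56

869/56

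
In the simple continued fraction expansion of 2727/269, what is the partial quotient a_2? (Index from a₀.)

3

2727 = 10·269 + 37   →  a_0 = 10
269 = 7·37 + 10   →  a_1 = 7
37 = 3·10 + 7   →  a_2 = 3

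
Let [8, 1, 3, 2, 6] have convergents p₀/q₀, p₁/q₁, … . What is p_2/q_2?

Using pₖ = aₖpₖ₋₁ + pₖ₋₂, qₖ = aₖqₖ₋₁ + qₖ₋₂ (with p₋₁=1, p₋₂=0, q₋₁=0, q₋₂=1):
  k=0: a=8, p=8, q=1
  k=1: a=1, p=9, q=1
  k=2: a=3, p=35, q=4

35/4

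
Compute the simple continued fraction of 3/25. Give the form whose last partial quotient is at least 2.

3 = 0×25 + 3
25 = 8×3 + 1
3 = 3×1 + 0  (stop)
So 3/25 = [0; 8, 3].

[0; 8, 3]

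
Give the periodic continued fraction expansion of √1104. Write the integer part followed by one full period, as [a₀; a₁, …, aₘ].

[33; 4, 2, 2, 2, 4, 66]

a₀ = ⌊√1104⌋ = 33.
With m₀=0, d₀=1 and mₖ₊₁ = dₖaₖ − mₖ, dₖ₊₁ = (n − mₖ₊₁²)/dₖ, aₖ₊₁ = ⌊(a₀+mₖ₊₁)/dₖ₊₁⌋:
  k=1: m=33, d=15, a=4
  k=2: m=27, d=25, a=2
  k=3: m=23, d=23, a=2
  k=4: m=23, d=25, a=2
  k=5: m=27, d=15, a=4
  k=6: m=33, d=1, a=66
d=1 and a=2a₀=66 at k=6, so the next step gives (m, d) = (33, 15) again — its k=1 value — and the period has length 6.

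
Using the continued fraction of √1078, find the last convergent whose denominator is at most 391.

12772/389

√1078 = [32; 1, 4, 1, 64, …] (period length 4).
Convergents:
  p_0/q_0 = 32/1
  p_1/q_1 = 33/1
  p_2/q_2 = 164/5
  p_3/q_3 = 197/6
  p_4/q_4 = 12772/389
  p_5/q_5 = 12969/395
q_4 = 389 ≤ 391 < 395 = q_5, so the answer is 12772/389.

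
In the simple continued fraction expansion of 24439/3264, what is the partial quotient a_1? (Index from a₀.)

2

24439 = 7·3264 + 1591   →  a_0 = 7
3264 = 2·1591 + 82   →  a_1 = 2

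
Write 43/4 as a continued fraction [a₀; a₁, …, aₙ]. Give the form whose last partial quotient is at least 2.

[10; 1, 3]

43 = 10*4 + 3
4 = 1*3 + 1
3 = 3*1 + 0  (stop)
So 43/4 = [10; 1, 3].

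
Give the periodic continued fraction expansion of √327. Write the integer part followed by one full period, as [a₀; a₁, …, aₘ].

a₀ = ⌊√327⌋ = 18.
With m₀=0, d₀=1 and mₖ₊₁ = dₖaₖ − mₖ, dₖ₊₁ = (n − mₖ₊₁²)/dₖ, aₖ₊₁ = ⌊(a₀+mₖ₊₁)/dₖ₊₁⌋:
  k=1: m=18, d=3, a=12
  k=2: m=18, d=1, a=36
d=1 and a=2a₀=36 at k=2, so the next step gives (m, d) = (18, 3) again — its k=1 value — and the period has length 2.

[18; 12, 36]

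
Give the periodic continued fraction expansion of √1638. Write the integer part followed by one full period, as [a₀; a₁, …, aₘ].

[40; 2, 8, 2, 80]

a₀ = ⌊√1638⌋ = 40.
With m₀=0, d₀=1 and mₖ₊₁ = dₖaₖ − mₖ, dₖ₊₁ = (n − mₖ₊₁²)/dₖ, aₖ₊₁ = ⌊(a₀+mₖ₊₁)/dₖ₊₁⌋:
  k=1: m=40, d=38, a=2
  k=2: m=36, d=9, a=8
  k=3: m=36, d=38, a=2
  k=4: m=40, d=1, a=80
d=1 and a=2a₀=80 at k=4, so the next step gives (m, d) = (40, 38) again — its k=1 value — and the period has length 4.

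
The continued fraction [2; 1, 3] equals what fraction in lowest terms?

Using pₖ = aₖpₖ₋₁ + pₖ₋₂ and qₖ = aₖqₖ₋₁ + qₖ₋₂:
  k=0: a=2, p=2, q=1
  k=1: a=1, p=3, q=1
  k=2: a=3, p=11, q=4

11/4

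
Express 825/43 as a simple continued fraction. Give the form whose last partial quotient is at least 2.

[19; 5, 2, 1, 2]

825 = 19×43 + 8
43 = 5×8 + 3
8 = 2×3 + 2
3 = 1×2 + 1
2 = 2×1 + 0  (stop)
So 825/43 = [19; 5, 2, 1, 2].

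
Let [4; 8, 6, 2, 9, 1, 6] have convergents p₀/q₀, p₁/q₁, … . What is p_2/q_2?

202/49

Using pₖ = aₖpₖ₋₁ + pₖ₋₂, qₖ = aₖqₖ₋₁ + qₖ₋₂ (with p₋₁=1, p₋₂=0, q₋₁=0, q₋₂=1):
  k=0: a=4, p=4, q=1
  k=1: a=8, p=33, q=8
  k=2: a=6, p=202, q=49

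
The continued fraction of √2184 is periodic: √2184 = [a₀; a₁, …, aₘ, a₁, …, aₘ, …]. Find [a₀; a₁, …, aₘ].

[46; 1, 2, 1, 2, 1, 92]

a₀ = ⌊√2184⌋ = 46.
With m₀=0, d₀=1 and mₖ₊₁ = dₖaₖ − mₖ, dₖ₊₁ = (n − mₖ₊₁²)/dₖ, aₖ₊₁ = ⌊(a₀+mₖ₊₁)/dₖ₊₁⌋:
  k=1: m=46, d=68, a=1
  k=2: m=22, d=25, a=2
  k=3: m=28, d=56, a=1
  k=4: m=28, d=25, a=2
  k=5: m=22, d=68, a=1
  k=6: m=46, d=1, a=92
d=1 and a=2a₀=92 at k=6, so the next step gives (m, d) = (46, 68) again — its k=1 value — and the period has length 6.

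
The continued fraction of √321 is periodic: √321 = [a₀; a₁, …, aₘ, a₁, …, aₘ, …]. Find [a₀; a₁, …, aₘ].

[17; 1, 10, 1, 34]

a₀ = ⌊√321⌋ = 17.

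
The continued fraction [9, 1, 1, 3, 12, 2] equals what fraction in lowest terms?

1713/179

Fold from the inside: start with 2/1.
  12 + 1/2 = 25/2
  3 + 2/25 = 77/25
  1 + 25/77 = 102/77
  1 + 77/102 = 179/102
  9 + 102/179 = 1713/179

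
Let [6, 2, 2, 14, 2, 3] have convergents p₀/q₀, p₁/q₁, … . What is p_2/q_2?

Using pₖ = aₖpₖ₋₁ + pₖ₋₂, qₖ = aₖqₖ₋₁ + qₖ₋₂ (with p₋₁=1, p₋₂=0, q₋₁=0, q₋₂=1):
  k=0: a=6, p=6, q=1
  k=1: a=2, p=13, q=2
  k=2: a=2, p=32, q=5

32/5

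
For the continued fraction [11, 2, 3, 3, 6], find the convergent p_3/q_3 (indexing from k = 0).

263/23

Using pₖ = aₖpₖ₋₁ + pₖ₋₂, qₖ = aₖqₖ₋₁ + qₖ₋₂ (with p₋₁=1, p₋₂=0, q₋₁=0, q₋₂=1):
  k=0: a=11, p=11, q=1
  k=1: a=2, p=23, q=2
  k=2: a=3, p=80, q=7
  k=3: a=3, p=263, q=23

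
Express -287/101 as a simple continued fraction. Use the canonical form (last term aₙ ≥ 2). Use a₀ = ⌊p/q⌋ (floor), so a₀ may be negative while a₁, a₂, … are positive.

-287 = -3·101 + 16
101 = 6·16 + 5
16 = 3·5 + 1
5 = 5·1 + 0  (stop)
So -287/101 = [-3; 6, 3, 5].

[-3; 6, 3, 5]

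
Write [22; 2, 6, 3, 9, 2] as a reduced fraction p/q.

18083/805

Fold from the inside: start with 2/1.
  9 + 1/2 = 19/2
  3 + 2/19 = 59/19
  6 + 19/59 = 373/59
  2 + 59/373 = 805/373
  22 + 373/805 = 18083/805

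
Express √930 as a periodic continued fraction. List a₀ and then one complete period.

a₀ = ⌊√930⌋ = 30.
With m₀=0, d₀=1 and mₖ₊₁ = dₖaₖ − mₖ, dₖ₊₁ = (n − mₖ₊₁²)/dₖ, aₖ₊₁ = ⌊(a₀+mₖ₊₁)/dₖ₊₁⌋:
  k=1: m=30, d=30, a=2
  k=2: m=30, d=1, a=60
d=1 and a=2a₀=60 at k=2, so the next step gives (m, d) = (30, 30) again — its k=1 value — and the period has length 2.

[30; 2, 60]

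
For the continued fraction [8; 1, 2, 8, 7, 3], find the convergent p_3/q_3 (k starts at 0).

Using pₖ = aₖpₖ₋₁ + pₖ₋₂, qₖ = aₖqₖ₋₁ + qₖ₋₂ (with p₋₁=1, p₋₂=0, q₋₁=0, q₋₂=1):
  k=0: a=8, p=8, q=1
  k=1: a=1, p=9, q=1
  k=2: a=2, p=26, q=3
  k=3: a=8, p=217, q=25

217/25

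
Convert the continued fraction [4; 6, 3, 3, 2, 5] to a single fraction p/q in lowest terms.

Using pₖ = aₖpₖ₋₁ + pₖ₋₂ and qₖ = aₖqₖ₋₁ + qₖ₋₂:
  k=0: a=4, p=4, q=1
  k=1: a=6, p=25, q=6
  k=2: a=3, p=79, q=19
  k=3: a=3, p=262, q=63
  k=4: a=2, p=603, q=145
  k=5: a=5, p=3277, q=788

3277/788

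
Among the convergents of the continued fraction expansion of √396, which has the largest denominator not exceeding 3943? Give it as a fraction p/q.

71261/3581

√396 = [19; 1, 8, 1, 38, …] (period length 4).
Convergents:
  p_0/q_0 = 19/1
  p_1/q_1 = 20/1
  p_2/q_2 = 179/9
  p_3/q_3 = 199/10
  p_4/q_4 = 7741/389
  p_5/q_5 = 7940/399
  p_6/q_6 = 71261/3581
  p_7/q_7 = 79201/3980
q_6 = 3581 ≤ 3943 < 3980 = q_7, so the answer is 71261/3581.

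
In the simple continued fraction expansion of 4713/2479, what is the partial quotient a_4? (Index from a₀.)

2

4713 = 1·2479 + 2234   →  a_0 = 1
2479 = 1·2234 + 245   →  a_1 = 1
2234 = 9·245 + 29   →  a_2 = 9
245 = 8·29 + 13   →  a_3 = 8
29 = 2·13 + 3   →  a_4 = 2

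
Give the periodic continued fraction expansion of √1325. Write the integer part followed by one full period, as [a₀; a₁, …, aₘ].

[36; 2, 2, 72]

a₀ = ⌊√1325⌋ = 36.
With m₀=0, d₀=1 and mₖ₊₁ = dₖaₖ − mₖ, dₖ₊₁ = (n − mₖ₊₁²)/dₖ, aₖ₊₁ = ⌊(a₀+mₖ₊₁)/dₖ₊₁⌋:
  k=1: m=36, d=29, a=2
  k=2: m=22, d=29, a=2
  k=3: m=36, d=1, a=72
d=1 and a=2a₀=72 at k=3, so the next step gives (m, d) = (36, 29) again — its k=1 value — and the period has length 3.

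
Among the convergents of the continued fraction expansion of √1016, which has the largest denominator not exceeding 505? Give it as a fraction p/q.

16033/503

√1016 = [31; 1, 6, 1, 62, …] (period length 4).
Convergents:
  p_0/q_0 = 31/1
  p_1/q_1 = 32/1
  p_2/q_2 = 223/7
  p_3/q_3 = 255/8
  p_4/q_4 = 16033/503
  p_5/q_5 = 16288/511
q_4 = 503 ≤ 505 < 511 = q_5, so the answer is 16033/503.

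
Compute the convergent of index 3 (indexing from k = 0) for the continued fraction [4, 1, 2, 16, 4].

Using pₖ = aₖpₖ₋₁ + pₖ₋₂, qₖ = aₖqₖ₋₁ + qₖ₋₂ (with p₋₁=1, p₋₂=0, q₋₁=0, q₋₂=1):
  k=0: a=4, p=4, q=1
  k=1: a=1, p=5, q=1
  k=2: a=2, p=14, q=3
  k=3: a=16, p=229, q=49

229/49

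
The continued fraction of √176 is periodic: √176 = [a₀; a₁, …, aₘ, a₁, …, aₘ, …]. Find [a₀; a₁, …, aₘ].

[13; 3, 1, 3, 26]

a₀ = ⌊√176⌋ = 13.
With m₀=0, d₀=1 and mₖ₊₁ = dₖaₖ − mₖ, dₖ₊₁ = (n − mₖ₊₁²)/dₖ, aₖ₊₁ = ⌊(a₀+mₖ₊₁)/dₖ₊₁⌋:
  k=1: m=13, d=7, a=3
  k=2: m=8, d=16, a=1
  k=3: m=8, d=7, a=3
  k=4: m=13, d=1, a=26
d=1 and a=2a₀=26 at k=4, so the next step gives (m, d) = (13, 7) again — its k=1 value — and the period has length 4.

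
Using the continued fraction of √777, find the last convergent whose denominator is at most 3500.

86997/3121

√777 = [27; 1, 6, 1, 54, …] (period length 4).
Convergents:
  p_0/q_0 = 27/1
  p_1/q_1 = 28/1
  p_2/q_2 = 195/7
  p_3/q_3 = 223/8
  p_4/q_4 = 12237/439
  p_5/q_5 = 12460/447
  p_6/q_6 = 86997/3121
  p_7/q_7 = 99457/3568
q_6 = 3121 ≤ 3500 < 3568 = q_7, so the answer is 86997/3121.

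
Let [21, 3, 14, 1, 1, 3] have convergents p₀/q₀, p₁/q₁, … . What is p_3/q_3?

Using pₖ = aₖpₖ₋₁ + pₖ₋₂, qₖ = aₖqₖ₋₁ + qₖ₋₂ (with p₋₁=1, p₋₂=0, q₋₁=0, q₋₂=1):
  k=0: a=21, p=21, q=1
  k=1: a=3, p=64, q=3
  k=2: a=14, p=917, q=43
  k=3: a=1, p=981, q=46

981/46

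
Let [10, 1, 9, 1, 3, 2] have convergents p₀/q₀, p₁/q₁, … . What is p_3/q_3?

120/11

Using pₖ = aₖpₖ₋₁ + pₖ₋₂, qₖ = aₖqₖ₋₁ + qₖ₋₂ (with p₋₁=1, p₋₂=0, q₋₁=0, q₋₂=1):
  k=0: a=10, p=10, q=1
  k=1: a=1, p=11, q=1
  k=2: a=9, p=109, q=10
  k=3: a=1, p=120, q=11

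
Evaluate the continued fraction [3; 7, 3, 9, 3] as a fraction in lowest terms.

Fold from the inside: start with 3/1.
  9 + 1/3 = 28/3
  3 + 3/28 = 87/28
  7 + 28/87 = 637/87
  3 + 87/637 = 1998/637

1998/637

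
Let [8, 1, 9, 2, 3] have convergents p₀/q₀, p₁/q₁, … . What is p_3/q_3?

187/21

Using pₖ = aₖpₖ₋₁ + pₖ₋₂, qₖ = aₖqₖ₋₁ + qₖ₋₂ (with p₋₁=1, p₋₂=0, q₋₁=0, q₋₂=1):
  k=0: a=8, p=8, q=1
  k=1: a=1, p=9, q=1
  k=2: a=9, p=89, q=10
  k=3: a=2, p=187, q=21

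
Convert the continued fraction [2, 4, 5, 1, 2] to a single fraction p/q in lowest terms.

159/71

Using pₖ = aₖpₖ₋₁ + pₖ₋₂ and qₖ = aₖqₖ₋₁ + qₖ₋₂:
  k=0: a=2, p=2, q=1
  k=1: a=4, p=9, q=4
  k=2: a=5, p=47, q=21
  k=3: a=1, p=56, q=25
  k=4: a=2, p=159, q=71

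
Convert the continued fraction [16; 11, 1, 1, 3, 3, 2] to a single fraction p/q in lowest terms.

9861/613

Using pₖ = aₖpₖ₋₁ + pₖ₋₂ and qₖ = aₖqₖ₋₁ + qₖ₋₂:
  k=0: a=16, p=16, q=1
  k=1: a=11, p=177, q=11
  k=2: a=1, p=193, q=12
  k=3: a=1, p=370, q=23
  k=4: a=3, p=1303, q=81
  k=5: a=3, p=4279, q=266
  k=6: a=2, p=9861, q=613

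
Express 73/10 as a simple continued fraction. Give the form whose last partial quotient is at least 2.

73 = 7*10 + 3
10 = 3*3 + 1
3 = 3*1 + 0  (stop)
So 73/10 = [7; 3, 3].

[7; 3, 3]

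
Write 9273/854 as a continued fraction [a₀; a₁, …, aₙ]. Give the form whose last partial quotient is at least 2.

9273 = 10·854 + 733
854 = 1·733 + 121
733 = 6·121 + 7
121 = 17·7 + 2
7 = 3·2 + 1
2 = 2·1 + 0  (stop)
So 9273/854 = [10; 1, 6, 17, 3, 2].

[10; 1, 6, 17, 3, 2]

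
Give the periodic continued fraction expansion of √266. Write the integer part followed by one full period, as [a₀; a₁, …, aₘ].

[16; 3, 4, 3, 32]

a₀ = ⌊√266⌋ = 16.
With m₀=0, d₀=1 and mₖ₊₁ = dₖaₖ − mₖ, dₖ₊₁ = (n − mₖ₊₁²)/dₖ, aₖ₊₁ = ⌊(a₀+mₖ₊₁)/dₖ₊₁⌋:
  k=1: m=16, d=10, a=3
  k=2: m=14, d=7, a=4
  k=3: m=14, d=10, a=3
  k=4: m=16, d=1, a=32
d=1 and a=2a₀=32 at k=4, so the next step gives (m, d) = (16, 10) again — its k=1 value — and the period has length 4.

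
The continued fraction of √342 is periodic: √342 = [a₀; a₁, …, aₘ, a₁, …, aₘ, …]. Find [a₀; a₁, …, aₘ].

a₀ = ⌊√342⌋ = 18.
With m₀=0, d₀=1 and mₖ₊₁ = dₖaₖ − mₖ, dₖ₊₁ = (n − mₖ₊₁²)/dₖ, aₖ₊₁ = ⌊(a₀+mₖ₊₁)/dₖ₊₁⌋:
  k=1: m=18, d=18, a=2
  k=2: m=18, d=1, a=36
d=1 and a=2a₀=36 at k=2, so the next step gives (m, d) = (18, 18) again — its k=1 value — and the period has length 2.

[18; 2, 36]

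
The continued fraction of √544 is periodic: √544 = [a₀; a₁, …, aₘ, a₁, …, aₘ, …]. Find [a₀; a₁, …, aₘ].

[23; 3, 11, 3, 46]

a₀ = ⌊√544⌋ = 23.
With m₀=0, d₀=1 and mₖ₊₁ = dₖaₖ − mₖ, dₖ₊₁ = (n − mₖ₊₁²)/dₖ, aₖ₊₁ = ⌊(a₀+mₖ₊₁)/dₖ₊₁⌋:
  k=1: m=23, d=15, a=3
  k=2: m=22, d=4, a=11
  k=3: m=22, d=15, a=3
  k=4: m=23, d=1, a=46
d=1 and a=2a₀=46 at k=4, so the next step gives (m, d) = (23, 15) again — its k=1 value — and the period has length 4.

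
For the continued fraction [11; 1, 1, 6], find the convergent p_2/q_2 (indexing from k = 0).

Using pₖ = aₖpₖ₋₁ + pₖ₋₂, qₖ = aₖqₖ₋₁ + qₖ₋₂ (with p₋₁=1, p₋₂=0, q₋₁=0, q₋₂=1):
  k=0: a=11, p=11, q=1
  k=1: a=1, p=12, q=1
  k=2: a=1, p=23, q=2

23/2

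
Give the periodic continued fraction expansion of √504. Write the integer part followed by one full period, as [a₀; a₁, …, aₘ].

[22; 2, 4, 2, 44]

a₀ = ⌊√504⌋ = 22.
With m₀=0, d₀=1 and mₖ₊₁ = dₖaₖ − mₖ, dₖ₊₁ = (n − mₖ₊₁²)/dₖ, aₖ₊₁ = ⌊(a₀+mₖ₊₁)/dₖ₊₁⌋:
  k=1: m=22, d=20, a=2
  k=2: m=18, d=9, a=4
  k=3: m=18, d=20, a=2
  k=4: m=22, d=1, a=44
d=1 and a=2a₀=44 at k=4, so the next step gives (m, d) = (22, 20) again — its k=1 value — and the period has length 4.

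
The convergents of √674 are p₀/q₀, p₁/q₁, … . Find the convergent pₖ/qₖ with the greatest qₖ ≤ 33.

√674 = [25; 1, 24, 1, 50, …] (period length 4).
Convergents:
  p_0/q_0 = 25/1
  p_1/q_1 = 26/1
  p_2/q_2 = 649/25
  p_3/q_3 = 675/26
  p_4/q_4 = 34399/1325
q_3 = 26 ≤ 33 < 1325 = q_4, so the answer is 675/26.

675/26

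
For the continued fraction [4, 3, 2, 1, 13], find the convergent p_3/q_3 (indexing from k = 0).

43/10

Using pₖ = aₖpₖ₋₁ + pₖ₋₂, qₖ = aₖqₖ₋₁ + qₖ₋₂ (with p₋₁=1, p₋₂=0, q₋₁=0, q₋₂=1):
  k=0: a=4, p=4, q=1
  k=1: a=3, p=13, q=3
  k=2: a=2, p=30, q=7
  k=3: a=1, p=43, q=10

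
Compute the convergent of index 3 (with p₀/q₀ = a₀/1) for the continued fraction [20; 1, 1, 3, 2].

144/7

Using pₖ = aₖpₖ₋₁ + pₖ₋₂, qₖ = aₖqₖ₋₁ + qₖ₋₂ (with p₋₁=1, p₋₂=0, q₋₁=0, q₋₂=1):
  k=0: a=20, p=20, q=1
  k=1: a=1, p=21, q=1
  k=2: a=1, p=41, q=2
  k=3: a=3, p=144, q=7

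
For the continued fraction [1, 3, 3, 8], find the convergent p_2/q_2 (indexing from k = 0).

Using pₖ = aₖpₖ₋₁ + pₖ₋₂, qₖ = aₖqₖ₋₁ + qₖ₋₂ (with p₋₁=1, p₋₂=0, q₋₁=0, q₋₂=1):
  k=0: a=1, p=1, q=1
  k=1: a=3, p=4, q=3
  k=2: a=3, p=13, q=10

13/10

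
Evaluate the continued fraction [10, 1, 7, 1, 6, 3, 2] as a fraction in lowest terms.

4921/452

Using pₖ = aₖpₖ₋₁ + pₖ₋₂ and qₖ = aₖqₖ₋₁ + qₖ₋₂:
  k=0: a=10, p=10, q=1
  k=1: a=1, p=11, q=1
  k=2: a=7, p=87, q=8
  k=3: a=1, p=98, q=9
  k=4: a=6, p=675, q=62
  k=5: a=3, p=2123, q=195
  k=6: a=2, p=4921, q=452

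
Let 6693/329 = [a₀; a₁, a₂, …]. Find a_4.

6693 = 20·329 + 113   →  a_0 = 20
329 = 2·113 + 103   →  a_1 = 2
113 = 1·103 + 10   →  a_2 = 1
103 = 10·10 + 3   →  a_3 = 10
10 = 3·3 + 1   →  a_4 = 3

3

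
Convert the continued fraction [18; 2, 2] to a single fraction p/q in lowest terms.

92/5

Using pₖ = aₖpₖ₋₁ + pₖ₋₂ and qₖ = aₖqₖ₋₁ + qₖ₋₂:
  k=0: a=18, p=18, q=1
  k=1: a=2, p=37, q=2
  k=2: a=2, p=92, q=5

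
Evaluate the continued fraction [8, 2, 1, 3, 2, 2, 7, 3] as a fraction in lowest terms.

Fold from the inside: start with 3/1.
  7 + 1/3 = 22/3
  2 + 3/22 = 47/22
  2 + 22/47 = 116/47
  3 + 47/116 = 395/116
  1 + 116/395 = 511/395
  2 + 395/511 = 1417/511
  8 + 511/1417 = 11847/1417

11847/1417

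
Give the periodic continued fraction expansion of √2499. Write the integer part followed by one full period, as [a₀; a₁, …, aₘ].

a₀ = ⌊√2499⌋ = 49.

[49; 1, 98]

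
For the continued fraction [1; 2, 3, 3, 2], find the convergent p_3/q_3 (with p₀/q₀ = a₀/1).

33/23

Using pₖ = aₖpₖ₋₁ + pₖ₋₂, qₖ = aₖqₖ₋₁ + qₖ₋₂ (with p₋₁=1, p₋₂=0, q₋₁=0, q₋₂=1):
  k=0: a=1, p=1, q=1
  k=1: a=2, p=3, q=2
  k=2: a=3, p=10, q=7
  k=3: a=3, p=33, q=23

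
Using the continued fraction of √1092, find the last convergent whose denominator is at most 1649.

48015/1453

√1092 = [33; 22, 66, …] (period length 2).
Convergents:
  p_0/q_0 = 33/1
  p_1/q_1 = 727/22
  p_2/q_2 = 48015/1453
  p_3/q_3 = 1057057/31988
q_2 = 1453 ≤ 1649 < 31988 = q_3, so the answer is 48015/1453.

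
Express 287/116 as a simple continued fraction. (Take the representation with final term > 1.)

287 = 2×116 + 55
116 = 2×55 + 6
55 = 9×6 + 1
6 = 6×1 + 0  (stop)
So 287/116 = [2; 2, 9, 6].

[2; 2, 9, 6]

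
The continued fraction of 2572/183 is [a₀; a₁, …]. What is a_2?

3

2572 = 14·183 + 10   →  a_0 = 14
183 = 18·10 + 3   →  a_1 = 18
10 = 3·3 + 1   →  a_2 = 3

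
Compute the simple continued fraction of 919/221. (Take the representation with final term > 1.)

919 = 4·221 + 35
221 = 6·35 + 11
35 = 3·11 + 2
11 = 5·2 + 1
2 = 2·1 + 0  (stop)
So 919/221 = [4; 6, 3, 5, 2].

[4; 6, 3, 5, 2]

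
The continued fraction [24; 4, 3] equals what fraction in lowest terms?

315/13

Using pₖ = aₖpₖ₋₁ + pₖ₋₂ and qₖ = aₖqₖ₋₁ + qₖ₋₂:
  k=0: a=24, p=24, q=1
  k=1: a=4, p=97, q=4
  k=2: a=3, p=315, q=13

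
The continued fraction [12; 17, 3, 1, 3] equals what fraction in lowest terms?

3123/259

Using pₖ = aₖpₖ₋₁ + pₖ₋₂ and qₖ = aₖqₖ₋₁ + qₖ₋₂:
  k=0: a=12, p=12, q=1
  k=1: a=17, p=205, q=17
  k=2: a=3, p=627, q=52
  k=3: a=1, p=832, q=69
  k=4: a=3, p=3123, q=259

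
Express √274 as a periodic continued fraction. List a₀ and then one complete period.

a₀ = ⌊√274⌋ = 16.
With m₀=0, d₀=1 and mₖ₊₁ = dₖaₖ − mₖ, dₖ₊₁ = (n − mₖ₊₁²)/dₖ, aₖ₊₁ = ⌊(a₀+mₖ₊₁)/dₖ₊₁⌋:
  k=1: m=16, d=18, a=1
  k=2: m=2, d=15, a=1
  k=3: m=13, d=7, a=4
  k=4: m=15, d=7, a=4
  k=5: m=13, d=15, a=1
  k=6: m=2, d=18, a=1
  k=7: m=16, d=1, a=32
d=1 and a=2a₀=32 at k=7, so the next step gives (m, d) = (16, 18) again — its k=1 value — and the period has length 7.

[16; 1, 1, 4, 4, 1, 1, 32]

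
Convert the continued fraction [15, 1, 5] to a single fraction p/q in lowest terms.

95/6

Using pₖ = aₖpₖ₋₁ + pₖ₋₂ and qₖ = aₖqₖ₋₁ + qₖ₋₂:
  k=0: a=15, p=15, q=1
  k=1: a=1, p=16, q=1
  k=2: a=5, p=95, q=6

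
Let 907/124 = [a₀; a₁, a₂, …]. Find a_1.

3

907 = 7·124 + 39   →  a_0 = 7
124 = 3·39 + 7   →  a_1 = 3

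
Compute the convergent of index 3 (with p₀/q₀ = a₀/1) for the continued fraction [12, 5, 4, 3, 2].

Using pₖ = aₖpₖ₋₁ + pₖ₋₂, qₖ = aₖqₖ₋₁ + qₖ₋₂ (with p₋₁=1, p₋₂=0, q₋₁=0, q₋₂=1):
  k=0: a=12, p=12, q=1
  k=1: a=5, p=61, q=5
  k=2: a=4, p=256, q=21
  k=3: a=3, p=829, q=68

829/68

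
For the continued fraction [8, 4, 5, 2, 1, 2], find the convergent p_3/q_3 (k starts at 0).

379/46

Using pₖ = aₖpₖ₋₁ + pₖ₋₂, qₖ = aₖqₖ₋₁ + qₖ₋₂ (with p₋₁=1, p₋₂=0, q₋₁=0, q₋₂=1):
  k=0: a=8, p=8, q=1
  k=1: a=4, p=33, q=4
  k=2: a=5, p=173, q=21
  k=3: a=2, p=379, q=46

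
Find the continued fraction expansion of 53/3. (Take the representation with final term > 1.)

[17; 1, 2]

53 = 17×3 + 2
3 = 1×2 + 1
2 = 2×1 + 0  (stop)
So 53/3 = [17; 1, 2].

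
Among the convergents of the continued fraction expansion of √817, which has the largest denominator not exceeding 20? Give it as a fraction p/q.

343/12

√817 = [28; 1, 1, 2, 1, 1, 56, …] (period length 6).
Convergents:
  p_0/q_0 = 28/1
  p_1/q_1 = 29/1
  p_2/q_2 = 57/2
  p_3/q_3 = 143/5
  p_4/q_4 = 200/7
  p_5/q_5 = 343/12
  p_6/q_6 = 19408/679
q_5 = 12 ≤ 20 < 679 = q_6, so the answer is 343/12.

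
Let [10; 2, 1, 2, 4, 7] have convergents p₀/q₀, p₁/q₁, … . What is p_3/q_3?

Using pₖ = aₖpₖ₋₁ + pₖ₋₂, qₖ = aₖqₖ₋₁ + qₖ₋₂ (with p₋₁=1, p₋₂=0, q₋₁=0, q₋₂=1):
  k=0: a=10, p=10, q=1
  k=1: a=2, p=21, q=2
  k=2: a=1, p=31, q=3
  k=3: a=2, p=83, q=8

83/8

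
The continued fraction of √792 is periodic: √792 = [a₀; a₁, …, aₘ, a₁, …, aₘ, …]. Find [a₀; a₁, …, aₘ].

a₀ = ⌊√792⌋ = 28.
With m₀=0, d₀=1 and mₖ₊₁ = dₖaₖ − mₖ, dₖ₊₁ = (n − mₖ₊₁²)/dₖ, aₖ₊₁ = ⌊(a₀+mₖ₊₁)/dₖ₊₁⌋:
  k=1: m=28, d=8, a=7
  k=2: m=28, d=1, a=56
d=1 and a=2a₀=56 at k=2, so the next step gives (m, d) = (28, 8) again — its k=1 value — and the period has length 2.

[28; 7, 56]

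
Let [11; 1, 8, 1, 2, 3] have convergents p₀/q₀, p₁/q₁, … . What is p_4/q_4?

Using pₖ = aₖpₖ₋₁ + pₖ₋₂, qₖ = aₖqₖ₋₁ + qₖ₋₂ (with p₋₁=1, p₋₂=0, q₋₁=0, q₋₂=1):
  k=0: a=11, p=11, q=1
  k=1: a=1, p=12, q=1
  k=2: a=8, p=107, q=9
  k=3: a=1, p=119, q=10
  k=4: a=2, p=345, q=29

345/29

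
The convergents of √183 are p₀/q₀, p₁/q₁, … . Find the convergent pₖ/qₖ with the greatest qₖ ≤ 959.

12919/955

√183 = [13; 1, 1, 8, 1, 1, 26, …] (period length 6).
Convergents:
  p_0/q_0 = 13/1
  p_1/q_1 = 14/1
  p_2/q_2 = 27/2
  p_3/q_3 = 230/17
  p_4/q_4 = 257/19
  p_5/q_5 = 487/36
  p_6/q_6 = 12919/955
  p_7/q_7 = 13406/991
q_6 = 955 ≤ 959 < 991 = q_7, so the answer is 12919/955.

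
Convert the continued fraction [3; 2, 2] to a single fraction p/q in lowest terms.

17/5

Fold from the inside: start with 2/1.
  2 + 1/2 = 5/2
  3 + 2/5 = 17/5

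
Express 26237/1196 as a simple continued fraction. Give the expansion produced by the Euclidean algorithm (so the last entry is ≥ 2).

[21; 1, 14, 1, 17, 1, 3]

26237 = 21*1196 + 1121
1196 = 1*1121 + 75
1121 = 14*75 + 71
75 = 1*71 + 4
71 = 17*4 + 3
4 = 1*3 + 1
3 = 3*1 + 0  (stop)
So 26237/1196 = [21; 1, 14, 1, 17, 1, 3].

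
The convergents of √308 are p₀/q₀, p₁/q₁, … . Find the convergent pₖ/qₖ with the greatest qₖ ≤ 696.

12127/691

√308 = [17; 1, 1, 4, 1, 1, 34, …] (period length 6).
Convergents:
  p_0/q_0 = 17/1
  p_1/q_1 = 18/1
  p_2/q_2 = 35/2
  p_3/q_3 = 158/9
  p_4/q_4 = 193/11
  p_5/q_5 = 351/20
  p_6/q_6 = 12127/691
  p_7/q_7 = 12478/711
q_6 = 691 ≤ 696 < 711 = q_7, so the answer is 12127/691.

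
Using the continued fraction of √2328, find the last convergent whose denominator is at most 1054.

√2328 = [48; 4, 96, …] (period length 2).
Convergents:
  p_0/q_0 = 48/1
  p_1/q_1 = 193/4
  p_2/q_2 = 18576/385
  p_3/q_3 = 74497/1544
q_2 = 385 ≤ 1054 < 1544 = q_3, so the answer is 18576/385.

18576/385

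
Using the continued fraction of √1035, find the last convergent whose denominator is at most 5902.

√1035 = [32; 5, 1, 5, 64, …] (period length 4).
Convergents:
  p_0/q_0 = 32/1
  p_1/q_1 = 161/5
  p_2/q_2 = 193/6
  p_3/q_3 = 1126/35
  p_4/q_4 = 72257/2246
  p_5/q_5 = 362411/11265
q_4 = 2246 ≤ 5902 < 11265 = q_5, so the answer is 72257/2246.

72257/2246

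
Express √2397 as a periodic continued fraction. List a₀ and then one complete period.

[48; 1, 23, 2, 23, 1, 96]

a₀ = ⌊√2397⌋ = 48.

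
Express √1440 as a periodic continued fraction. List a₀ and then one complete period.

a₀ = ⌊√1440⌋ = 37.
With m₀=0, d₀=1 and mₖ₊₁ = dₖaₖ − mₖ, dₖ₊₁ = (n − mₖ₊₁²)/dₖ, aₖ₊₁ = ⌊(a₀+mₖ₊₁)/dₖ₊₁⌋:
  k=1: m=37, d=71, a=1
  k=2: m=34, d=4, a=17
  k=3: m=34, d=71, a=1
  k=4: m=37, d=1, a=74
d=1 and a=2a₀=74 at k=4, so the next step gives (m, d) = (37, 71) again — its k=1 value — and the period has length 4.

[37; 1, 17, 1, 74]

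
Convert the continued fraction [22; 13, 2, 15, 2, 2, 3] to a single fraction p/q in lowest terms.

Fold from the inside: start with 3/1.
  2 + 1/3 = 7/3
  2 + 3/7 = 17/7
  15 + 7/17 = 262/17
  2 + 17/262 = 541/262
  13 + 262/541 = 7295/541
  22 + 541/7295 = 161031/7295

161031/7295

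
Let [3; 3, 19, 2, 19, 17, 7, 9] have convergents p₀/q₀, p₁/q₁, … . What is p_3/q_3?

396/119

Using pₖ = aₖpₖ₋₁ + pₖ₋₂, qₖ = aₖqₖ₋₁ + qₖ₋₂ (with p₋₁=1, p₋₂=0, q₋₁=0, q₋₂=1):
  k=0: a=3, p=3, q=1
  k=1: a=3, p=10, q=3
  k=2: a=19, p=193, q=58
  k=3: a=2, p=396, q=119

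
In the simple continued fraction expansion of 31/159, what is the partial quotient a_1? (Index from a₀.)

5

31 = 0·159 + 31   →  a_0 = 0
159 = 5·31 + 4   →  a_1 = 5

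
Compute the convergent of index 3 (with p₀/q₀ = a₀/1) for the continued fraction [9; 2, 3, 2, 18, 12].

151/16

Using pₖ = aₖpₖ₋₁ + pₖ₋₂, qₖ = aₖqₖ₋₁ + qₖ₋₂ (with p₋₁=1, p₋₂=0, q₋₁=0, q₋₂=1):
  k=0: a=9, p=9, q=1
  k=1: a=2, p=19, q=2
  k=2: a=3, p=66, q=7
  k=3: a=2, p=151, q=16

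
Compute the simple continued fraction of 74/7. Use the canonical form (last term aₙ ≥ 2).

[10; 1, 1, 3]

74 = 10·7 + 4
7 = 1·4 + 3
4 = 1·3 + 1
3 = 3·1 + 0  (stop)
So 74/7 = [10; 1, 1, 3].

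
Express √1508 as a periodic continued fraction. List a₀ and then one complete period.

a₀ = ⌊√1508⌋ = 38.
With m₀=0, d₀=1 and mₖ₊₁ = dₖaₖ − mₖ, dₖ₊₁ = (n − mₖ₊₁²)/dₖ, aₖ₊₁ = ⌊(a₀+mₖ₊₁)/dₖ₊₁⌋:
  k=1: m=38, d=64, a=1
  k=2: m=26, d=13, a=4
  k=3: m=26, d=64, a=1
  k=4: m=38, d=1, a=76
d=1 and a=2a₀=76 at k=4, so the next step gives (m, d) = (38, 64) again — its k=1 value — and the period has length 4.

[38; 1, 4, 1, 76]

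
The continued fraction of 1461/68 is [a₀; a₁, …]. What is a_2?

16

1461 = 21·68 + 33   →  a_0 = 21
68 = 2·33 + 2   →  a_1 = 2
33 = 16·2 + 1   →  a_2 = 16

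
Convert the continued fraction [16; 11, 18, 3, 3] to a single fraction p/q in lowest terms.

Fold from the inside: start with 3/1.
  3 + 1/3 = 10/3
  18 + 3/10 = 183/10
  11 + 10/183 = 2023/183
  16 + 183/2023 = 32551/2023

32551/2023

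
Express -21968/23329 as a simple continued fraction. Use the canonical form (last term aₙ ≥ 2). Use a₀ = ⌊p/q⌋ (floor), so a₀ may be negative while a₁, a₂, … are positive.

-21968 = -1*23329 + 1361
23329 = 17*1361 + 192
1361 = 7*192 + 17
192 = 11*17 + 5
17 = 3*5 + 2
5 = 2*2 + 1
2 = 2*1 + 0  (stop)
So -21968/23329 = [-1; 17, 7, 11, 3, 2, 2].

[-1; 17, 7, 11, 3, 2, 2]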